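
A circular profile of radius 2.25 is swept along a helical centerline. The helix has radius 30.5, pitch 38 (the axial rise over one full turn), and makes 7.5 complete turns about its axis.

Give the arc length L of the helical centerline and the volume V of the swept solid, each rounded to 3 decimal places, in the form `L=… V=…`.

2πR = 2π·30.5 = 191.637152
per-turn = √(191.637152² + 38²) = √(36724.7980 + 1444) = √38168.7980 = 195.368365
L = 7.5 × 195.368365 = 1465.262736
V = π·2.25² × L = 15.904313 × 1465.262736 = 23303.996904

L=1465.263 V=23303.997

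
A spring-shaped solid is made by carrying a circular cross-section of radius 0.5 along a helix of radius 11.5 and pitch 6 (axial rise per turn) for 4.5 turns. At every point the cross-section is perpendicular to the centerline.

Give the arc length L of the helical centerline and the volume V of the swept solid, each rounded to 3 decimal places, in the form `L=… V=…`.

2πR = 2π·11.5 = 72.256631
per-turn = √(72.256631² + 6²) = √(5221.0207 + 36) = √5257.0207 = 72.505315
L = 4.5 × 72.505315 = 326.273918
V = π·0.5² × L = 0.785398 × 326.273918 = 256.254936

L=326.274 V=256.255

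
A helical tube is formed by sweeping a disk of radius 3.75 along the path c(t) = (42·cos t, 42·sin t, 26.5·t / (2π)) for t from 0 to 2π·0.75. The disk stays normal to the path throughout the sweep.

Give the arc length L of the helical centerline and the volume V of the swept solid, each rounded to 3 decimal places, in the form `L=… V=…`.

2πR = 2π·42 = 263.893783
per-turn = √(263.893783² + 26.5²) = √(69639.9287 + 702.25) = √70342.1787 = 265.221000
L = 0.75 × 265.221000 = 198.915750
V = π·3.75² × L = 44.178647 × 198.915750 = 8787.828629

L=198.916 V=8787.829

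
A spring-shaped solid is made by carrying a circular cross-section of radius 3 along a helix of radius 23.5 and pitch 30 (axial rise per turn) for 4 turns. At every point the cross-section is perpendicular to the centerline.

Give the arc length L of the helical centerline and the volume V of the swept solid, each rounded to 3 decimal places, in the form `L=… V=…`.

L=602.687 V=17040.566

2πR = 2π·23.5 = 147.654855
per-turn = √(147.654855² + 30²) = √(21801.9561 + 900) = √22701.9561 = 150.671683
L = 4 × 150.671683 = 602.686733
V = π·3² × L = 28.274334 × 602.686733 = 17040.565911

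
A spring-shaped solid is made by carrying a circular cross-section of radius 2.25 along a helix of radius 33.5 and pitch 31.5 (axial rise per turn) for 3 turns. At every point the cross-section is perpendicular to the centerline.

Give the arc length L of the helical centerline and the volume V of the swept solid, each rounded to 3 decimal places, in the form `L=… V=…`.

L=638.492 V=10154.778

2πR = 2π·33.5 = 210.486708
per-turn = √(210.486708² + 31.5²) = √(44304.6542 + 992.25) = √45296.9042 = 212.830694
L = 3 × 212.830694 = 638.492081
V = π·2.25² × L = 15.904313 × 638.492081 = 10154.777781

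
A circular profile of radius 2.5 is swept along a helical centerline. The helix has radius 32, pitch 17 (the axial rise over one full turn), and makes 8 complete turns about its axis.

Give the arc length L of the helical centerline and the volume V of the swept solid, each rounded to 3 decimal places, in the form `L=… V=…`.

L=1614.235 V=31695.424

2πR = 2π·32 = 201.061930
per-turn = √(201.061930² + 17²) = √(40425.8996 + 289) = √40714.8996 = 201.779334
L = 8 × 201.779334 = 1614.234672
V = π·2.5² × L = 19.634954 × 1614.234672 = 31695.423666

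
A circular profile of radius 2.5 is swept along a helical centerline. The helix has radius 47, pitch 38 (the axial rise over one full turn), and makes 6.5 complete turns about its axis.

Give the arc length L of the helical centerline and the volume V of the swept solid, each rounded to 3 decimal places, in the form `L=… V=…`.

L=1935.340 V=38000.305

2πR = 2π·47 = 295.309709
per-turn = √(295.309709² + 38²) = √(87207.8245 + 1444) = √88651.8245 = 297.744562
L = 6.5 × 297.744562 = 1935.339656
V = π·2.5² × L = 19.634954 × 1935.339656 = 38000.305287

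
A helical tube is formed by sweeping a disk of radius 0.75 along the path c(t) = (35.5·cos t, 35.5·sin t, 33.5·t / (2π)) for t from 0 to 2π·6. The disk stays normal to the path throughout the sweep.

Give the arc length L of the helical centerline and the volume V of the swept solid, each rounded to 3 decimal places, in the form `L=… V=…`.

2πR = 2π·35.5 = 223.053078
per-turn = √(223.053078² + 33.5²) = √(49752.6758 + 1122.25) = √50874.9258 = 225.554707
L = 6 × 225.554707 = 1353.328241
V = π·0.75² × L = 1.767146 × 1353.328241 = 2391.528409

L=1353.328 V=2391.528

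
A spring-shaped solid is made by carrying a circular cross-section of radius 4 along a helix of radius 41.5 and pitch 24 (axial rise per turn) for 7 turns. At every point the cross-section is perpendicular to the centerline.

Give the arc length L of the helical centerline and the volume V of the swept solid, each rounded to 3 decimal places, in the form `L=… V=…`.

L=1832.981 V=92135.649

2πR = 2π·41.5 = 260.752190
per-turn = √(260.752190² + 24²) = √(67991.7047 + 576) = √68567.7047 = 261.854358
L = 7 × 261.854358 = 1832.980505
V = π·4² × L = 50.265482 × 1832.980505 = 92135.649412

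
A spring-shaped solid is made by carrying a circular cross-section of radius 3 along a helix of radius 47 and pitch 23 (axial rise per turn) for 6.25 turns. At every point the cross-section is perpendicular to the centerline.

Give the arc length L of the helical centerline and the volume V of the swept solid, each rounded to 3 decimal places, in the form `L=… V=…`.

2πR = 2π·47 = 295.309709
per-turn = √(295.309709² + 23²) = √(87207.8245 + 529) = √87736.8245 = 296.204025
L = 6.25 × 296.204025 = 1851.275157
V = π·3² × L = 28.274334 × 1851.275157 = 52343.571894

L=1851.275 V=52343.572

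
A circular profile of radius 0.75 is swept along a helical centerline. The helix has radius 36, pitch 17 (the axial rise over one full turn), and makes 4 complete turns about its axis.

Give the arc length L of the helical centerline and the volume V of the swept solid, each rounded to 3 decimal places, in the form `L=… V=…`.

2πR = 2π·36 = 226.194671
per-turn = √(226.194671² + 17²) = √(51164.0292 + 289) = √51453.0292 = 226.832602
L = 4 × 226.832602 = 907.330407
V = π·0.75² × L = 1.767146 × 907.330407 = 1603.385179

L=907.330 V=1603.385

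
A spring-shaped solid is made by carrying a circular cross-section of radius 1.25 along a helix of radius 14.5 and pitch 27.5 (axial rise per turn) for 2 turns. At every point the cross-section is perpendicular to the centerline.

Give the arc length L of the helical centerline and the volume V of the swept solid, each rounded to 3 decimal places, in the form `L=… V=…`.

L=190.332 V=934.291

2πR = 2π·14.5 = 91.106187
per-turn = √(91.106187² + 27.5²) = √(8300.3373 + 756.25) = √9056.5873 = 95.166104
L = 2 × 95.166104 = 190.332207
V = π·1.25² × L = 4.908739 × 190.332207 = 934.291039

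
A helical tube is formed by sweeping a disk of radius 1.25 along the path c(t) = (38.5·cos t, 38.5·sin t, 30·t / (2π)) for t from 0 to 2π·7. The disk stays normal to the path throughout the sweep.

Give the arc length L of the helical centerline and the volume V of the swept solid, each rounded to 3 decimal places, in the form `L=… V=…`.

L=1706.291 V=8375.734

2πR = 2π·38.5 = 241.902634
per-turn = √(241.902634² + 30²) = √(58516.8845 + 900) = √59416.8845 = 243.755789
L = 7 × 243.755789 = 1706.290520
V = π·1.25² × L = 4.908739 × 1706.290520 = 8375.734006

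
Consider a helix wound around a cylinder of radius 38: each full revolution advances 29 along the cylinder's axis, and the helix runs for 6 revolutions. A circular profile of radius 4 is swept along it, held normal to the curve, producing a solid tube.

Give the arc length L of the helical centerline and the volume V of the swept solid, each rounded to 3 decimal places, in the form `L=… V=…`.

L=1443.095 V=72537.847

2πR = 2π·38 = 238.761042
per-turn = √(238.761042² + 29²) = √(57006.8350 + 841) = √57847.8350 = 240.515769
L = 6 × 240.515769 = 1443.094613
V = π·4² × L = 50.265482 × 1443.094613 = 72537.846931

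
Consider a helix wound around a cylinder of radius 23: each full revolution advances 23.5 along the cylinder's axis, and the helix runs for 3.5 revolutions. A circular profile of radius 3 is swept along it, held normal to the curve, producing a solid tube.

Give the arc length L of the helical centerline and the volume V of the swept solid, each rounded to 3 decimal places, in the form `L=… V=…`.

2πR = 2π·23 = 144.513262
per-turn = √(144.513262² + 23.5²) = √(20884.0829 + 552.25) = √21436.3329 = 146.411519
L = 3.5 × 146.411519 = 512.440317
V = π·3² × L = 28.274334 × 512.440317 = 14488.908609

L=512.440 V=14488.909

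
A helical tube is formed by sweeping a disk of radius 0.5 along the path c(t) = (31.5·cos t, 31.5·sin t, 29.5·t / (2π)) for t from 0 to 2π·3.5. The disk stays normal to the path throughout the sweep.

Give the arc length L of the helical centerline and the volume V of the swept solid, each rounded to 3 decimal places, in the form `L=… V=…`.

L=700.374 V=550.072

2πR = 2π·31.5 = 197.920337
per-turn = √(197.920337² + 29.5²) = √(39172.4599 + 870.25) = √40042.7099 = 200.106746
L = 3.5 × 200.106746 = 700.373612
V = π·0.5² × L = 0.785398 × 700.373612 = 550.072148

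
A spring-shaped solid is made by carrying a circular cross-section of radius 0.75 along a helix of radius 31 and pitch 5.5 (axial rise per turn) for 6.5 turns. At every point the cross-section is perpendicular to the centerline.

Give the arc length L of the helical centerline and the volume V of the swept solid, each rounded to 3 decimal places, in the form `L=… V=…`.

2πR = 2π·31 = 194.778745
per-turn = √(194.778745² + 5.5²) = √(37938.7593 + 30.25) = √37969.0093 = 194.856381
L = 6.5 × 194.856381 = 1266.566478
V = π·0.75² × L = 1.767146 × 1266.566478 = 2238.207718

L=1266.566 V=2238.208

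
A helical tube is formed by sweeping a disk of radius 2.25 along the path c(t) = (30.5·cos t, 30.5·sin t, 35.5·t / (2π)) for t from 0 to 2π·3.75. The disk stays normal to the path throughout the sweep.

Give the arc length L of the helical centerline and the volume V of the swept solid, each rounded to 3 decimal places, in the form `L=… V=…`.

2πR = 2π·30.5 = 191.637152
per-turn = √(191.637152² + 35.5²) = √(36724.7980 + 1260.25) = √37985.0480 = 194.897532
L = 3.75 × 194.897532 = 730.865745
V = π·2.25² × L = 15.904313 × 730.865745 = 11623.917429

L=730.866 V=11623.917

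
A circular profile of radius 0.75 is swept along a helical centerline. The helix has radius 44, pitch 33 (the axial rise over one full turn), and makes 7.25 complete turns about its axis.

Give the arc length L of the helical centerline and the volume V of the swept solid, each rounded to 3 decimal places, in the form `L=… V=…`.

2πR = 2π·44 = 276.460154
per-turn = √(276.460154² + 33²) = √(76430.2165 + 1089) = √77519.2165 = 278.422730
L = 7.25 × 278.422730 = 2018.564791
V = π·0.75² × L = 1.767146 × 2018.564791 = 3567.098429

L=2018.565 V=3567.098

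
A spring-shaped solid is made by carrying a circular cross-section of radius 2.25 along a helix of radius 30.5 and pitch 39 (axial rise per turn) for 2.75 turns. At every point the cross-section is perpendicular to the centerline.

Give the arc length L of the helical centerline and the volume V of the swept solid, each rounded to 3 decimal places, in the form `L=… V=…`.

L=537.805 V=8553.413

2πR = 2π·30.5 = 191.637152
per-turn = √(191.637152² + 39²) = √(36724.7980 + 1521) = √38245.7980 = 195.565329
L = 2.75 × 195.565329 = 537.804655
V = π·2.25² × L = 15.904313 × 537.804655 = 8553.413467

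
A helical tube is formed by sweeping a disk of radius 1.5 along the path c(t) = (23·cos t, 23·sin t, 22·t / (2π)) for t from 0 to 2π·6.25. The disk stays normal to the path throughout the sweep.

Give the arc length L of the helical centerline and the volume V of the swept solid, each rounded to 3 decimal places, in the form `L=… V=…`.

2πR = 2π·23 = 144.513262
per-turn = √(144.513262² + 22²) = √(20884.0829 + 484) = √21368.0829 = 146.178257
L = 6.25 × 146.178257 = 913.614108
V = π·1.5² × L = 7.068583 × 913.614108 = 6457.957584

L=913.614 V=6457.958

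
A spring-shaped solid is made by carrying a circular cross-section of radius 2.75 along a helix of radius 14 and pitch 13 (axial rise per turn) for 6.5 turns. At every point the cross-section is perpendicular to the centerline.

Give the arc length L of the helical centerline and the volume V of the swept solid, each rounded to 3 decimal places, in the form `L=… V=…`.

L=577.980 V=13731.822

2πR = 2π·14 = 87.964594
per-turn = √(87.964594² + 13²) = √(7737.7699 + 169) = √7906.7699 = 88.920019
L = 6.5 × 88.920019 = 577.980126
V = π·2.75² × L = 23.758294 × 577.980126 = 13731.822018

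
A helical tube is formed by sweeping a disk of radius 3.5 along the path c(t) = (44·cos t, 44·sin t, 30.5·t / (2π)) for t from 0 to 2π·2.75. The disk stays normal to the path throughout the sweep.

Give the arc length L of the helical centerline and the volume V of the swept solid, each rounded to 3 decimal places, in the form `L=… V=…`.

L=764.878 V=29435.959

2πR = 2π·44 = 276.460154
per-turn = √(276.460154² + 30.5²) = √(76430.2165 + 930.25) = √77360.4665 = 278.137496
L = 2.75 × 278.137496 = 764.878113
V = π·3.5² × L = 38.484510 × 764.878113 = 29435.959394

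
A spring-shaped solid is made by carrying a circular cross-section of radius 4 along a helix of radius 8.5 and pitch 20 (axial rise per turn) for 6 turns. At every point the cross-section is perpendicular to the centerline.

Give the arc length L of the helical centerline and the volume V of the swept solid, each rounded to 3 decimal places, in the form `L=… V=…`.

2πR = 2π·8.5 = 53.407075
per-turn = √(53.407075² + 20²) = √(2852.3157 + 400) = √3252.3157 = 57.029077
L = 6 × 57.029077 = 342.174465
V = π·4² × L = 50.265482 × 342.174465 = 17199.564545

L=342.174 V=17199.565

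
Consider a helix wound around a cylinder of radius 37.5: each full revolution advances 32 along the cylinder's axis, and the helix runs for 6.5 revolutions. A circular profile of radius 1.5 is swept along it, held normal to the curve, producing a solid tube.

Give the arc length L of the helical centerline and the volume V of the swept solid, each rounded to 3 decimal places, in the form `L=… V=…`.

L=1545.586 V=10925.106

2πR = 2π·37.5 = 235.619449
per-turn = √(235.619449² + 32²) = √(55516.5248 + 1024) = √56540.5248 = 237.782516
L = 6.5 × 237.782516 = 1545.586352
V = π·1.5² × L = 7.068583 × 1545.586352 = 10925.106139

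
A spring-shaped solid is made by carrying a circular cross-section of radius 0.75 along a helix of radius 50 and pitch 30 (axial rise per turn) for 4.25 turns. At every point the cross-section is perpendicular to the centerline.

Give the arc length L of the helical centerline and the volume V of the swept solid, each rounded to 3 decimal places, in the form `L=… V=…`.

2πR = 2π·50 = 314.159265
per-turn = √(314.159265² + 30²) = √(98696.0440 + 900) = √99596.0440 = 315.588409
L = 4.25 × 315.588409 = 1341.250739
V = π·0.75² × L = 1.767146 × 1341.250739 = 2370.185701

L=1341.251 V=2370.186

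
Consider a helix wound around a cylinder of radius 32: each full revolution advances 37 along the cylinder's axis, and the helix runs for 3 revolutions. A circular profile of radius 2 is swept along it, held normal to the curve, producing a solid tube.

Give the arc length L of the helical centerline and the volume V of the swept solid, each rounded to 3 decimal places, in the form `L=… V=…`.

L=613.314 V=7707.131

2πR = 2π·32 = 201.061930
per-turn = √(201.061930² + 37²) = √(40425.8996 + 1369) = √41794.8996 = 204.438009
L = 3 × 204.438009 = 613.314028
V = π·2² × L = 12.566371 × 613.314028 = 7707.131376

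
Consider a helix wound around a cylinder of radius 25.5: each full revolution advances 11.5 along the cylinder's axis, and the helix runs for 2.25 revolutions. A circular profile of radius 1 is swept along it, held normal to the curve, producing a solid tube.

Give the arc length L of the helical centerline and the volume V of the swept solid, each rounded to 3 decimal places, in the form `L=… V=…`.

L=361.425 V=1135.451

2πR = 2π·25.5 = 160.221225
per-turn = √(160.221225² + 11.5²) = √(25670.8410 + 132.25) = √25803.0910 = 160.633406
L = 2.25 × 160.633406 = 361.425163
V = π·1² × L = 3.141593 × 361.425163 = 1135.450637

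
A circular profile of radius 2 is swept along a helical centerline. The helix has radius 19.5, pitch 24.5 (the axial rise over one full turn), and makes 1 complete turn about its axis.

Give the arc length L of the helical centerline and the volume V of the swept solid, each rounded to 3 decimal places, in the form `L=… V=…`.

L=124.948 V=1570.139

2πR = 2π·19.5 = 122.522113
per-turn = √(122.522113² + 24.5²) = √(15011.6683 + 600.25) = √15611.9183 = 124.947662
L = 1 × 124.947662 = 124.947662
V = π·2² × L = 12.566371 × 124.947662 = 1570.138631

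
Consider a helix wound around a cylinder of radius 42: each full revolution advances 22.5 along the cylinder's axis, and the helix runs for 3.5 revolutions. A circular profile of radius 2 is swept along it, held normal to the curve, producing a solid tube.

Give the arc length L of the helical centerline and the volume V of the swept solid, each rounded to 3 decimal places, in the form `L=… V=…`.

L=926.979 V=11648.766

2πR = 2π·42 = 263.893783
per-turn = √(263.893783² + 22.5²) = √(69639.9287 + 506.25) = √70146.1787 = 264.851239
L = 3.5 × 264.851239 = 926.979336
V = π·2² × L = 12.566371 × 926.979336 = 11648.765882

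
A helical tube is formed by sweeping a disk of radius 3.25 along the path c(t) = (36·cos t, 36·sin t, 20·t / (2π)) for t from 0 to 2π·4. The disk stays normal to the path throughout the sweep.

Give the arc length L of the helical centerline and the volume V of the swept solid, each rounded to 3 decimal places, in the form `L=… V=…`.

2πR = 2π·36 = 226.194671
per-turn = √(226.194671² + 20²) = √(51164.0292 + 400) = √51564.0292 = 227.077144
L = 4 × 227.077144 = 908.308575
V = π·3.25² × L = 33.183072 × 908.308575 = 30140.469209

L=908.309 V=30140.469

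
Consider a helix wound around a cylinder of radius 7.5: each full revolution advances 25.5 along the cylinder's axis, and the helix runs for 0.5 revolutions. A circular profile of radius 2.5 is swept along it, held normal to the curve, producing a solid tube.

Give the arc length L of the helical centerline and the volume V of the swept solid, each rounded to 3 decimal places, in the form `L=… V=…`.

L=26.790 V=526.029

2πR = 2π·7.5 = 47.123890
per-turn = √(47.123890² + 25.5²) = √(2220.6610 + 650.25) = √2870.9110 = 53.580883
L = 0.5 × 53.580883 = 26.790441
V = π·2.5² × L = 19.634954 × 26.790441 = 526.029086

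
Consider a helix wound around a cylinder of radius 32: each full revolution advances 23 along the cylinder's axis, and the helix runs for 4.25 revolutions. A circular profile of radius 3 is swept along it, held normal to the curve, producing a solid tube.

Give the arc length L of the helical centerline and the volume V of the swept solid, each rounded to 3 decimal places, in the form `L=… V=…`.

2πR = 2π·32 = 201.061930
per-turn = √(201.061930² + 23²) = √(40425.8996 + 529) = √40954.8996 = 202.373169
L = 4.25 × 202.373169 = 860.085969
V = π·3² × L = 28.274334 × 860.085969 = 24318.357862

L=860.086 V=24318.358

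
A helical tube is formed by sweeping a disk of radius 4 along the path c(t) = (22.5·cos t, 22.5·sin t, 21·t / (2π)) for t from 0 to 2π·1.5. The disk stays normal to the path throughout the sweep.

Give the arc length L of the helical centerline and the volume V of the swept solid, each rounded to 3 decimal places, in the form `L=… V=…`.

2πR = 2π·22.5 = 141.371669
per-turn = √(141.371669² + 21²) = √(19985.9489 + 441) = √20426.9489 = 142.922877
L = 1.5 × 142.922877 = 214.384316
V = π·4² × L = 50.265482 × 214.384316 = 10776.131087

L=214.384 V=10776.131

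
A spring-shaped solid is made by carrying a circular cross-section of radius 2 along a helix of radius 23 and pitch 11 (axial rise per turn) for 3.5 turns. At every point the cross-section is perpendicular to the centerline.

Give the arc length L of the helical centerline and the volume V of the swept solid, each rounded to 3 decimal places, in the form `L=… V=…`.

L=507.260 V=6374.412

2πR = 2π·23 = 144.513262
per-turn = √(144.513262² + 11²) = √(20884.0829 + 121) = √21005.0829 = 144.931304
L = 3.5 × 144.931304 = 507.259564
V = π·2² × L = 12.566371 × 507.259564 = 6374.411684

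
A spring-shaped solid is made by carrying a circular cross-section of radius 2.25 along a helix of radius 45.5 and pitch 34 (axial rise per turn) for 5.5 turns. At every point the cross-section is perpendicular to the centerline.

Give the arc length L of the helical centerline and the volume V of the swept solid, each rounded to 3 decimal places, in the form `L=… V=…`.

L=1583.448 V=25183.651

2πR = 2π·45.5 = 285.884931
per-turn = √(285.884931² + 34²) = √(81730.1940 + 1156) = √82886.1940 = 287.899625
L = 5.5 × 287.899625 = 1583.447937
V = π·2.25² × L = 15.904313 × 1583.447937 = 25183.651310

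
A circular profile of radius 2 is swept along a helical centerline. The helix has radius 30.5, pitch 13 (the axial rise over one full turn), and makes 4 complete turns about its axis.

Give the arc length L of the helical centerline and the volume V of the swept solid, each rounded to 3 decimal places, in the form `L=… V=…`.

L=768.310 V=9654.872

2πR = 2π·30.5 = 191.637152
per-turn = √(191.637152² + 13²) = √(36724.7980 + 169) = √36893.7980 = 192.077583
L = 4 × 192.077583 = 768.310333
V = π·2² × L = 12.566371 × 768.310333 = 9654.872390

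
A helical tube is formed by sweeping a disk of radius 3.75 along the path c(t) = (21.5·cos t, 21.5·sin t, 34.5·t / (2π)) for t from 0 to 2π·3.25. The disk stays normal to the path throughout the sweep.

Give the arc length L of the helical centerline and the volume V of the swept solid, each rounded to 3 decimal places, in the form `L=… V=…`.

2πR = 2π·21.5 = 135.088484
per-turn = √(135.088484² + 34.5²) = √(18248.8985 + 1190.25) = √19439.1485 = 139.424347
L = 3.25 × 139.424347 = 453.129128
V = π·3.75² × L = 44.178647 × 453.129128 = 20018.631641

L=453.129 V=20018.632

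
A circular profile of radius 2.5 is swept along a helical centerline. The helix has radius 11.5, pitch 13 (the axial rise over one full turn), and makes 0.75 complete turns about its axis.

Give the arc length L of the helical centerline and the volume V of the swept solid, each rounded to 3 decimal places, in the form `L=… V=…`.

L=55.063 V=1081.151

2πR = 2π·11.5 = 72.256631
per-turn = √(72.256631² + 13²) = √(5221.0207 + 169) = √5390.0207 = 73.416761
L = 0.75 × 73.416761 = 55.062570
V = π·2.5² × L = 19.634954 × 55.062570 = 1081.151042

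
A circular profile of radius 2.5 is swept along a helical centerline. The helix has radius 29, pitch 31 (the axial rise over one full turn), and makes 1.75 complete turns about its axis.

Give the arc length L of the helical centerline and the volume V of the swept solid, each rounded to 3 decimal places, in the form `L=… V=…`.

2πR = 2π·29 = 182.212374
per-turn = √(182.212374² + 31²) = √(33201.3492 + 961) = √34162.3492 = 184.830596
L = 1.75 × 184.830596 = 323.453543
V = π·2.5² × L = 19.634954 × 323.453543 = 6350.995464

L=323.454 V=6350.995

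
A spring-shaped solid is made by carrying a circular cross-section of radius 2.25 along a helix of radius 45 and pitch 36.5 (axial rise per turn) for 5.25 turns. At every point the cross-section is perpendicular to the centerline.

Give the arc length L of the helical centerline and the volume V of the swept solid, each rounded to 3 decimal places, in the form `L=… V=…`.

2πR = 2π·45 = 282.743339
per-turn = √(282.743339² + 36.5²) = √(79943.7956 + 1332.25) = √81276.0456 = 285.089540
L = 5.25 × 285.089540 = 1496.720083
V = π·2.25² × L = 15.904313 × 1496.720083 = 23804.304394

L=1496.720 V=23804.304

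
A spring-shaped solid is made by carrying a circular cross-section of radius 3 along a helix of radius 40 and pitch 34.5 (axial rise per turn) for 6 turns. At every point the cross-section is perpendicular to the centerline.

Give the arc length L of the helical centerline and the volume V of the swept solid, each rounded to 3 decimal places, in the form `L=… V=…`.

L=1522.106 V=43036.526

2πR = 2π·40 = 251.327412
per-turn = √(251.327412² + 34.5²) = √(63165.4682 + 1190.25) = √64355.7182 = 253.684288
L = 6 × 253.684288 = 1522.105730
V = π·3² × L = 28.274334 × 1522.105730 = 43036.525621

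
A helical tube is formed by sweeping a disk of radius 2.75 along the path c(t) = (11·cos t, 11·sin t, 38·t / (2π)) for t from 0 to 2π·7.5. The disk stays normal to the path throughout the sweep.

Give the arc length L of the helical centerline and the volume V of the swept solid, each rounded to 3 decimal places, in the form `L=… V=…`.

2πR = 2π·11 = 69.115038
per-turn = √(69.115038² + 38²) = √(4776.8885 + 1444) = √6220.8885 = 78.872610
L = 7.5 × 78.872610 = 591.544571
V = π·2.75² × L = 23.758294 × 591.544571 = 14054.090101

L=591.545 V=14054.090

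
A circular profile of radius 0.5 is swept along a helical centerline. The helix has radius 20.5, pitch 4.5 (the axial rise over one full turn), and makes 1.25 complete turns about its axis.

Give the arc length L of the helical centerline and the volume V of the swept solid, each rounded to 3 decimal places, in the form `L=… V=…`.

2πR = 2π·20.5 = 128.805299
per-turn = √(128.805299² + 4.5²) = √(16590.8050 + 20.25) = √16611.0550 = 128.883882
L = 1.25 × 128.883882 = 161.104852
V = π·0.5² × L = 0.785398 × 161.104852 = 126.531455

L=161.105 V=126.531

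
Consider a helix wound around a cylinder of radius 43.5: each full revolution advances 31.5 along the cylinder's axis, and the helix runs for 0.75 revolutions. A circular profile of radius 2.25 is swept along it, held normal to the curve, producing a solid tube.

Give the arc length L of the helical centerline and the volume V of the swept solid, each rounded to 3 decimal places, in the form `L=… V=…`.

L=206.346 V=3281.788

2πR = 2π·43.5 = 273.318561
per-turn = √(273.318561² + 31.5²) = √(74703.0357 + 992.25) = √75695.2857 = 275.127763
L = 0.75 × 275.127763 = 206.345822
V = π·2.25² × L = 15.904313 × 206.345822 = 3281.788498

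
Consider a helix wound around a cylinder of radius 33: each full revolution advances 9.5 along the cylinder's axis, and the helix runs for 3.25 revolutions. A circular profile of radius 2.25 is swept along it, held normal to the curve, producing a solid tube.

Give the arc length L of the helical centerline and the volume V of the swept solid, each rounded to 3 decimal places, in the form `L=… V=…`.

L=674.579 V=10728.708

2πR = 2π·33 = 207.345115
per-turn = √(207.345115² + 9.5²) = √(42991.9968 + 90.25) = √43082.2468 = 207.562633
L = 3.25 × 207.562633 = 674.578558
V = π·2.25² × L = 15.904313 × 674.578558 = 10728.708408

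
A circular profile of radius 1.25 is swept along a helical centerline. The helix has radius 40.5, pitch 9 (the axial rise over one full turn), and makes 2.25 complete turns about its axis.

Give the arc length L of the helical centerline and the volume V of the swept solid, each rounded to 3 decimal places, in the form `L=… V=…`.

2πR = 2π·40.5 = 254.469005
per-turn = √(254.469005² + 9²) = √(64754.4745 + 81) = √64835.4745 = 254.628110
L = 2.25 × 254.628110 = 572.913248
V = π·1.25² × L = 4.908739 × 572.913248 = 2812.281329

L=572.913 V=2812.281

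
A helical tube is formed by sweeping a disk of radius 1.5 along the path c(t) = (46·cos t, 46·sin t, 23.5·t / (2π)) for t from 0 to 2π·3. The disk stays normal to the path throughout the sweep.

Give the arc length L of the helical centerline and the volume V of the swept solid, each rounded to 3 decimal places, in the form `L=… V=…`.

L=869.941 V=6149.250

2πR = 2π·46 = 289.026524
per-turn = √(289.026524² + 23.5²) = √(83536.3317 + 552.25) = √84088.5817 = 289.980313
L = 3 × 289.980313 = 869.940938
V = π·1.5² × L = 7.068583 × 869.940938 = 6149.250132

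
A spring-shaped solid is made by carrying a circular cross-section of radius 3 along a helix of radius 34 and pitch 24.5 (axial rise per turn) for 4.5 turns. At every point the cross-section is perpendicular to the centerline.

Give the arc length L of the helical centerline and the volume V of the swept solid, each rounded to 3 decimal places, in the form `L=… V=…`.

L=967.629 V=27359.058

2πR = 2π·34 = 213.628300
per-turn = √(213.628300² + 24.5²) = √(45637.0508 + 600.25) = √46237.3008 = 215.028604
L = 4.5 × 215.028604 = 967.628720
V = π·3² × L = 28.274334 × 967.628720 = 27359.057510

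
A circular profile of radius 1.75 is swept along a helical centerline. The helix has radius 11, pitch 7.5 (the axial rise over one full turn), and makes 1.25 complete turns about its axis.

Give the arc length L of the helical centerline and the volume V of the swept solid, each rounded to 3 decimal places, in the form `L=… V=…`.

L=86.901 V=836.085

2πR = 2π·11 = 69.115038
per-turn = √(69.115038² + 7.5²) = √(4776.8885 + 56.25) = √4833.1385 = 69.520778
L = 1.25 × 69.520778 = 86.900972
V = π·1.75² × L = 9.621128 × 86.900972 = 836.085333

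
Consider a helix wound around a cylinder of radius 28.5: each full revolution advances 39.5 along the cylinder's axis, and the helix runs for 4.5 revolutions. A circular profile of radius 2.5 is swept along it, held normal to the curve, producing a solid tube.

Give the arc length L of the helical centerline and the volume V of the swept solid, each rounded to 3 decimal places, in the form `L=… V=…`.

2πR = 2π·28.5 = 179.070781
per-turn = √(179.070781² + 39.5²) = √(32066.3447 + 1560.25) = √33626.5947 = 183.375556
L = 4.5 × 183.375556 = 825.190004
V = π·2.5² × L = 19.634954 × 825.190004 = 16202.567839

L=825.190 V=16202.568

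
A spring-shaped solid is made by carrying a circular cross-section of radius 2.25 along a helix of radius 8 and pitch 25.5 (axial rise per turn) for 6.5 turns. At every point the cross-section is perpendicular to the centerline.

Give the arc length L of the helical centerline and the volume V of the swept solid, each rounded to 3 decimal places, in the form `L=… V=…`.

L=366.364 V=5826.770

2πR = 2π·8 = 50.265482
per-turn = √(50.265482² + 25.5²) = √(2526.6187 + 650.25) = √3176.8687 = 56.363718
L = 6.5 × 56.363718 = 366.364168
V = π·2.25² × L = 15.904313 × 366.364168 = 5826.770332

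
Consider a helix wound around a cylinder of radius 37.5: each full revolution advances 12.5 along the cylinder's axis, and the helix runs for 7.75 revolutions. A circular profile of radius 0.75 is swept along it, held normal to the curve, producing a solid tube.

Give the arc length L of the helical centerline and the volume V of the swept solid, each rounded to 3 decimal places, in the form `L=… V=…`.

2πR = 2π·37.5 = 235.619449
per-turn = √(235.619449² + 12.5²) = √(55516.5248 + 156.25) = √55672.7748 = 235.950789
L = 7.75 × 235.950789 = 1828.618614
V = π·0.75² × L = 1.767146 × 1828.618614 = 3231.435826

L=1828.619 V=3231.436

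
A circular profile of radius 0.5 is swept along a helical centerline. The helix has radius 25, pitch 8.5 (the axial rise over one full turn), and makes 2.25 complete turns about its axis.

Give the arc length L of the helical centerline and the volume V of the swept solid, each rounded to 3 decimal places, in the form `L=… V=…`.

2πR = 2π·25 = 157.079633
per-turn = √(157.079633² + 8.5²) = √(24674.0110 + 72.25) = √24746.2610 = 157.309443
L = 2.25 × 157.309443 = 353.946248
V = π·0.5² × L = 0.785398 × 353.946248 = 277.988733

L=353.946 V=277.989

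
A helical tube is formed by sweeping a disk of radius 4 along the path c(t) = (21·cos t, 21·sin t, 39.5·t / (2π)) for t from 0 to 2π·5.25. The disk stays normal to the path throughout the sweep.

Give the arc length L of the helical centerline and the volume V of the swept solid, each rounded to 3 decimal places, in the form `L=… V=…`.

L=723.095 V=36346.741

2πR = 2π·21 = 131.946891
per-turn = √(131.946891² + 39.5²) = √(17409.9822 + 1560.25) = √18970.2322 = 137.732466
L = 5.25 × 137.732466 = 723.095446
V = π·4² × L = 50.265482 × 723.095446 = 36346.741455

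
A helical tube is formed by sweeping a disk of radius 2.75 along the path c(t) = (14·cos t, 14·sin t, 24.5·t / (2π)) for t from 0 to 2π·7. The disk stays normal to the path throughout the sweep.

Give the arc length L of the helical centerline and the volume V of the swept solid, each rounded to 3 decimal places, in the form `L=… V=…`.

2πR = 2π·14 = 87.964594
per-turn = √(87.964594² + 24.5²) = √(7737.7699 + 600.25) = √8338.0199 = 91.312758
L = 7 × 91.312758 = 639.189309
V = π·2.75² × L = 23.758294 × 639.189309 = 15186.047807

L=639.189 V=15186.048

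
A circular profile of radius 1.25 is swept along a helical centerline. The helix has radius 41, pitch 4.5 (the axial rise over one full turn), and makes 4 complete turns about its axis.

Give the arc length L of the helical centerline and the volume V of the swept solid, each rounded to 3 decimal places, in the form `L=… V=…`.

L=1030.600 V=5058.944

2πR = 2π·41 = 257.610598
per-turn = √(257.610598² + 4.5²) = √(66363.2200 + 20.25) = √66383.4700 = 257.649898
L = 4 × 257.649898 = 1030.599592
V = π·1.25² × L = 4.908739 × 1030.599592 = 5058.943919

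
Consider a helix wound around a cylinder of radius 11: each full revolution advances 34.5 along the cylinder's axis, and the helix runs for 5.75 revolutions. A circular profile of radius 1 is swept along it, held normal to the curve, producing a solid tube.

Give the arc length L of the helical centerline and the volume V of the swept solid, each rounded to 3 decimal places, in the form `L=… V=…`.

2πR = 2π·11 = 69.115038
per-turn = √(69.115038² + 34.5²) = √(4776.8885 + 1190.25) = √5967.1385 = 77.247256
L = 5.75 × 77.247256 = 444.171721
V = π·1² × L = 3.141593 × 444.171721 = 1395.406615

L=444.172 V=1395.407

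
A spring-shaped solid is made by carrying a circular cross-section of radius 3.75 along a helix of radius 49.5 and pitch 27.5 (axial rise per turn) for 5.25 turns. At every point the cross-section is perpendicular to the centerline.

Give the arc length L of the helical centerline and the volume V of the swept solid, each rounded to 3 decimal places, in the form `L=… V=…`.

L=1639.213 V=72418.218

2πR = 2π·49.5 = 311.017673
per-turn = √(311.017673² + 27.5²) = √(96731.9927 + 756.25) = √97488.2427 = 312.231073
L = 5.25 × 312.231073 = 1639.213131
V = π·3.75² × L = 44.178647 × 1639.213131 = 72418.217787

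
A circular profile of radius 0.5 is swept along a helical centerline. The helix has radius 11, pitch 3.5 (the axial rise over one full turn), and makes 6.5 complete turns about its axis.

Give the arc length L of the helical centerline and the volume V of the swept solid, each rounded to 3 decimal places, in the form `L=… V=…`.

2πR = 2π·11 = 69.115038
per-turn = √(69.115038² + 3.5²) = √(4776.8885 + 12.25) = √4789.1385 = 69.203602
L = 6.5 × 69.203602 = 449.823413
V = π·0.5² × L = 0.785398 × 449.823413 = 353.290482

L=449.823 V=353.290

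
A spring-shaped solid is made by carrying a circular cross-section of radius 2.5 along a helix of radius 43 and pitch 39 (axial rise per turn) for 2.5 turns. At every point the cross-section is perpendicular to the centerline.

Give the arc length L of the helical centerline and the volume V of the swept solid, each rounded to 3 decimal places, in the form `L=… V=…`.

L=682.443 V=13399.741

2πR = 2π·43 = 270.176968
per-turn = √(270.176968² + 39²) = √(72995.5942 + 1521) = √74516.5942 = 272.977278
L = 2.5 × 272.977278 = 682.443194
V = π·2.5² × L = 19.634954 × 682.443194 = 13399.740786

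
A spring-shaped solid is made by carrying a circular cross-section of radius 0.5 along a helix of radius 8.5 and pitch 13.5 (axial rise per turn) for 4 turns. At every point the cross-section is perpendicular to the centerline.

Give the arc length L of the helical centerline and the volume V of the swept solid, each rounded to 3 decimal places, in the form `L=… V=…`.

2πR = 2π·8.5 = 53.407075
per-turn = √(53.407075² + 13.5²) = √(2852.3157 + 182.25) = √3034.5657 = 55.086892
L = 4 × 55.086892 = 220.347568
V = π·0.5² × L = 0.785398 × 220.347568 = 173.060575

L=220.348 V=173.061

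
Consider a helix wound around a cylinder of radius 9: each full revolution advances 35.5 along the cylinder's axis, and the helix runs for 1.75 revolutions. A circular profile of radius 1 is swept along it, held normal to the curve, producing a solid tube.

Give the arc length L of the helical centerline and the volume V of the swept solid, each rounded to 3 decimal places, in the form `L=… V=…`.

L=116.844 V=367.078

2πR = 2π·9 = 56.548668
per-turn = √(56.548668² + 35.5²) = √(3197.7518 + 1260.25) = √4458.0018 = 66.768270
L = 1.75 × 66.768270 = 116.844472
V = π·1² × L = 3.141593 × 116.844472 = 367.077734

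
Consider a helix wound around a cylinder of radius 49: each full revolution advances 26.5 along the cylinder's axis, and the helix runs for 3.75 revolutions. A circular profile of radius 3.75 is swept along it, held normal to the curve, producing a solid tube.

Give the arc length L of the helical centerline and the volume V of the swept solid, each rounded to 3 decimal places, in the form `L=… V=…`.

2πR = 2π·49 = 307.876080
per-turn = √(307.876080² + 26.5²) = √(94787.6807 + 702.25) = √95489.9307 = 309.014451
L = 3.75 × 309.014451 = 1158.804190
V = π·3.75² × L = 44.178647 × 1158.804190 = 51194.400880

L=1158.804 V=51194.401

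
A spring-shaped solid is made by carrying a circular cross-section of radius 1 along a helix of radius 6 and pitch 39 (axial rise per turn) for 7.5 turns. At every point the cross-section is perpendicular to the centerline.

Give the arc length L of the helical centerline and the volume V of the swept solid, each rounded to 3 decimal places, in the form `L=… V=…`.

2πR = 2π·6 = 37.699112
per-turn = √(37.699112² + 39²) = √(1421.2230 + 1521) = √2942.2230 = 54.242262
L = 7.5 × 54.242262 = 406.816968
V = π·1² × L = 3.141593 × 406.816968 = 1278.053199

L=406.817 V=1278.053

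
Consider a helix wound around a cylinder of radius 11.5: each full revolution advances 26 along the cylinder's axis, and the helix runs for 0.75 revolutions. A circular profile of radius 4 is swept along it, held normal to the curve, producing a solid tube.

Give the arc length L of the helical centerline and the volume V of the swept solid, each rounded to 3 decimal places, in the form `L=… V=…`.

2πR = 2π·11.5 = 72.256631
per-turn = √(72.256631² + 26²) = √(5221.0207 + 676) = √5897.0207 = 76.792062
L = 0.75 × 76.792062 = 57.594046
V = π·4² × L = 50.265482 × 57.594046 = 2894.992520

L=57.594 V=2894.993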